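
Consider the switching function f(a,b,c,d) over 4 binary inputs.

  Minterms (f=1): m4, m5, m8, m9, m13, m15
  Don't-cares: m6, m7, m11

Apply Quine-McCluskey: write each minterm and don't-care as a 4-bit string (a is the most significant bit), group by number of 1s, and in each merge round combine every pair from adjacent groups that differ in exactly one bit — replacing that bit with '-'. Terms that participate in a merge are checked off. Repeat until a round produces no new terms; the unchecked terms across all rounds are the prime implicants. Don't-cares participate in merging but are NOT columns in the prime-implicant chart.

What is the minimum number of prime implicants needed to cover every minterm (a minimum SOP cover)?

3

[col 0] 0100*, 0101*, 0110*, 0111*, 1000*, 1001*, 1011*, 1101*, 1111*
[col 1] -101*, -111*, 01-0*, 01-1*, 010-*, 011-*, 1-01*, 1-11*, 10-1*, 100-, 11-1*
[col 2] -1-1, 01--, 1--1
Prime implicants: -1-1, 01--, 1--1, 100-
PI chart (minterm → PIs covering it):
  4 | 01--  (sole → essential)
  5 | -1-1,01--
  8 | 100-  (sole → essential)
  9 | 1--1,100-
  13 | -1-1,1--1
  15 | -1-1,1--1
Essential prime implicants: 01--, 100-
Petrick residual → -1-1
Minimum SOP uses 3 PIs: bd + a'b + ab'c'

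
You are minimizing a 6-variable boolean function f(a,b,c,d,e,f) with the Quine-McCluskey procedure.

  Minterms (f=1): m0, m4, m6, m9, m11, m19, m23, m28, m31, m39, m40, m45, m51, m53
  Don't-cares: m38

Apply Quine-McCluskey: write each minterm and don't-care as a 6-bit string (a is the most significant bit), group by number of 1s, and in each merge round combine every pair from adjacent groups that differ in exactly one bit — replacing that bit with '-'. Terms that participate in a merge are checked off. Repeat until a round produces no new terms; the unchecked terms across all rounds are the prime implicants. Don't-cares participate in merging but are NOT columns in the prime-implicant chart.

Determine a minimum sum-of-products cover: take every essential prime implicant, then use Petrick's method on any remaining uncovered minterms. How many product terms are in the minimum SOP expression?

10

size-2^0 implicants → 000000(✓)  000100(✓)  000110(✓)  001001(✓)  001011(✓)  010011(✓)  010111(✓)  011100  011111(✓)  100110(✓)  100111(✓)  101000  101101  110011(✓)  110101
size-2^1 implicants → -00110  -10011  000-00  0001-0  0010-1  01-111  010-11  10011-
Unchecked terms (primes): -00110, -10011, 000-00, 0001-0, 0010-1, 01-111, 010-11, 011100, 10011-, 101000, 101101, 110101
Minterm coverage:
  m0 ⊆ 000-00 [E]
  m4 ⊆ 000-00,0001-0
  m6 ⊆ -00110,0001-0
  m9 ⊆ 0010-1 [E]
  m11 ⊆ 0010-1 [E]
  m19 ⊆ -10011,010-11
  m23 ⊆ 01-111,010-11
  m28 ⊆ 011100 [E]
  m31 ⊆ 01-111 [E]
  m39 ⊆ 10011- [E]
  m40 ⊆ 101000 [E]
  m45 ⊆ 101101 [E]
  m51 ⊆ -10011 [E]
  m53 ⊆ 110101 [E]
E = {-10011, 000-00, 0010-1, 01-111, 011100, 10011-, 101000, 101101, 110101}
Petrick residual → -00110
Cover = b'c'def' + bc'd'ef + a'b'c'e'f' + a'b'cd'f + a'bdef + a'bcde'f' + ab'c'de + ab'cd'e'f' + ab'cde'f + abc'de'f  |cover|=10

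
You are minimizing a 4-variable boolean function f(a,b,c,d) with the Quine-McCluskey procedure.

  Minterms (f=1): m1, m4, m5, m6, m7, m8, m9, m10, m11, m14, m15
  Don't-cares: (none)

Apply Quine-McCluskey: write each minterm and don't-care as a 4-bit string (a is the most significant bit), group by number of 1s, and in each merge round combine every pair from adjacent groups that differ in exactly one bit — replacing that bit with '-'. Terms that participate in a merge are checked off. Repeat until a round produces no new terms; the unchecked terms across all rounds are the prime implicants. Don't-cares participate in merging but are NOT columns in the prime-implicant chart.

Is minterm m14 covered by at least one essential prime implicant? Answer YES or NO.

Round 0: 0001✓ 0100✓ 0101✓ 0110✓ 0111✓ 1000✓ 1001✓ 1010✓ 1011✓ 1110✓ 1111✓
Round 1: -001 -110✓ -111✓ 0-01 01-0✓ 01-1✓ 010-✓ 011-✓ 1-10✓ 1-11✓ 10-0✓ 10-1✓ 100-✓ 101-✓ 111-✓
Round 2: -11- 01-- 1-1- 10--
PIs = {-001, -11-, 0-01, 01--, 1-1-, 10--}
Coverage chart:
  m1: -001,0-01
  m4: 01-- ←essential
  m5: 0-01,01--
  m6: -11-,01--
  m7: -11-,01--
  m8: 10-- ←essential
  m9: -001,10--
  m10: 1-1-,10--
  m11: 1-1-,10--
  m14: -11-,1-1-
  m15: -11-,1-1-
Essential: 01--, 10--

NO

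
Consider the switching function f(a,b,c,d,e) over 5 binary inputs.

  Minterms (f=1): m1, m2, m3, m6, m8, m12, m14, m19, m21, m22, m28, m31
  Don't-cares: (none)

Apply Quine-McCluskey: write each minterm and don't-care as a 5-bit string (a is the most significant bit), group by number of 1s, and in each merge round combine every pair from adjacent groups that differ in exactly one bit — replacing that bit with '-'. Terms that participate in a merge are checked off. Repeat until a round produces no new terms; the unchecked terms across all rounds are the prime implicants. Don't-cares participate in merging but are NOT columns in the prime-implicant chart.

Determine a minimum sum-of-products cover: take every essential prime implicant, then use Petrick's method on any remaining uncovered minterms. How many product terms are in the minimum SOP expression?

size-2^0 implicants → 00001(✓)  00010(✓)  00011(✓)  00110(✓)  01000(✓)  01100(✓)  01110(✓)  10011(✓)  10101  10110(✓)  11100(✓)  11111
size-2^1 implicants → -0011  -0110  -1100  0-110  00-10  000-1  0001-  01-00  011-0
Unchecked terms (primes): -0011, -0110, -1100, 0-110, 00-10, 000-1, 0001-, 01-00, 011-0, 10101, 11111
Minterm coverage:
  m1 ⊆ 000-1 [E]
  m2 ⊆ 00-10,0001-
  m3 ⊆ -0011,000-1,0001-
  m6 ⊆ -0110,0-110,00-10
  m8 ⊆ 01-00 [E]
  m12 ⊆ -1100,01-00,011-0
  m14 ⊆ 0-110,011-0
  m19 ⊆ -0011 [E]
  m21 ⊆ 10101 [E]
  m22 ⊆ -0110 [E]
  m28 ⊆ -1100 [E]
  m31 ⊆ 11111 [E]
E = {-0011, -0110, -1100, 000-1, 01-00, 10101, 11111}
Petrick residual → 0-110, 00-10
Cover = b'c'de + b'cde' + bcd'e' + a'cde' + a'b'de' + a'b'c'e + a'bd'e' + ab'cd'e + abcde  |cover|=9

9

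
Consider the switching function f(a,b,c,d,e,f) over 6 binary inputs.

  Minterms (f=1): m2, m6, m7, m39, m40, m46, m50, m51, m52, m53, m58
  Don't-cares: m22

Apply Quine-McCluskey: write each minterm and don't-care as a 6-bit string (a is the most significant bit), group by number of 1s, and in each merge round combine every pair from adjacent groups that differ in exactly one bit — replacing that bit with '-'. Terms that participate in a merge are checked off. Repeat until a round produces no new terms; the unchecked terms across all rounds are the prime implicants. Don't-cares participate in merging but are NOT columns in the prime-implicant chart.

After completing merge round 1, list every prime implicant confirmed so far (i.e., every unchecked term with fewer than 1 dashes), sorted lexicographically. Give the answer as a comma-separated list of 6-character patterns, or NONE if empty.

101000, 101110

size-2^0 implicants → 000010(✓)  000110(✓)  000111(✓)  010110(✓)  100111(✓)  101000  101110  110010(✓)  110011(✓)  110100(✓)  110101(✓)  111010(✓)
size-2^1 implicants → -00111  0-0110  000-10  00011-  11-010  11001-  11010-
Unchecked terms (primes): -00111, 0-0110, 000-10, 00011-, 101000, 101110, 11-010, 11001-, 11010-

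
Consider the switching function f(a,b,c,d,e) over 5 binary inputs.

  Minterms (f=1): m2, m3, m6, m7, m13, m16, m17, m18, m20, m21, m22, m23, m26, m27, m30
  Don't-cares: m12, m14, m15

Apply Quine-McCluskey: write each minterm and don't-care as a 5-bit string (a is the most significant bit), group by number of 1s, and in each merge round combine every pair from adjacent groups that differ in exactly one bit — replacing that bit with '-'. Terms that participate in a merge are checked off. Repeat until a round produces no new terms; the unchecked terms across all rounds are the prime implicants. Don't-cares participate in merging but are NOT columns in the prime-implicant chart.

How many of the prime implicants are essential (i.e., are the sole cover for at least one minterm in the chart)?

4

size-2^0 implicants → 00010(✓)  00011(✓)  00110(✓)  00111(✓)  01100(✓)  01101(✓)  01110(✓)  01111(✓)  10000(✓)  10001(✓)  10010(✓)  10100(✓)  10101(✓)  10110(✓)  10111(✓)  11010(✓)  11011(✓)  11110(✓)
size-2^1 implicants → -0010(✓)  -0110(✓)  -0111(✓)  -1110(✓)  0-110(✓)  0-111(✓)  00-10(✓)  00-11(✓)  0001-(✓)  0011-(✓)  011-0(✓)  011-1(✓)  0110-(✓)  0111-(✓)  1-010(✓)  1-110(✓)  10-00(✓)  10-01(✓)  10-10(✓)  100-0(✓)  1000-(✓)  101-0(✓)  101-1(✓)  1010-(✓)  1011-(✓)  11-10(✓)  1101-
size-2^2 implicants → --110  -0-10  -011-  0-11-  00-1-  011--  1--10  10--0  10-0-  101--
Unchecked terms (primes): --110, -0-10, -011-, 0-11-, 00-1-, 011--, 1--10, 10--0, 10-0-, 101--, 1101-
Minterm coverage:
  m2 ⊆ -0-10,00-1-
  m3 ⊆ 00-1- [E]
  m6 ⊆ --110,-0-10,-011-,0-11-,00-1-
  m7 ⊆ -011-,0-11-,00-1-
  m13 ⊆ 011-- [E]
  m16 ⊆ 10--0,10-0-
  m17 ⊆ 10-0- [E]
  m18 ⊆ -0-10,1--10,10--0
  m20 ⊆ 10--0,10-0-,101--
  m21 ⊆ 10-0-,101--
  m22 ⊆ --110,-0-10,-011-,1--10,10--0,101--
  m23 ⊆ -011-,101--
  m26 ⊆ 1--10,1101-
  m27 ⊆ 1101- [E]
  m30 ⊆ --110,1--10
E = {00-1-, 011--, 10-0-, 1101-}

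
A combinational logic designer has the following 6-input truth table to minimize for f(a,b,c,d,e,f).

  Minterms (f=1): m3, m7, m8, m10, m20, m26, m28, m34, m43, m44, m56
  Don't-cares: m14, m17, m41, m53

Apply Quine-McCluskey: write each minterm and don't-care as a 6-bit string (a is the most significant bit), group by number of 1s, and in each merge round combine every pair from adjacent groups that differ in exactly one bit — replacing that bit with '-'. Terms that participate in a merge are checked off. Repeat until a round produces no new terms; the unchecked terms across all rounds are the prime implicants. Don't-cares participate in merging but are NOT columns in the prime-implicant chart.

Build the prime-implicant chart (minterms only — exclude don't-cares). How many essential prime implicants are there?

8

Round 0: 000011✓ 000111✓ 001000✓ 001010✓ 001110✓ 010001 010100✓ 011010✓ 011100✓ 100010 101001✓ 101011✓ 101100 110101 111000
Round 1: 0-1010 000-11 001-10 0010-0 01-100 1010-1
PIs = {0-1010, 000-11, 001-10, 0010-0, 01-100, 010001, 100010, 1010-1, 101100, 110101, 111000}
Coverage chart:
  m3: 000-11 ←essential
  m7: 000-11 ←essential
  m8: 0010-0 ←essential
  m10: 0-1010,001-10,0010-0
  m20: 01-100 ←essential
  m26: 0-1010 ←essential
  m28: 01-100 ←essential
  m34: 100010 ←essential
  m43: 1010-1 ←essential
  m44: 101100 ←essential
  m56: 111000 ←essential
Essential: 0-1010, 000-11, 0010-0, 01-100, 100010, 1010-1, 101100, 111000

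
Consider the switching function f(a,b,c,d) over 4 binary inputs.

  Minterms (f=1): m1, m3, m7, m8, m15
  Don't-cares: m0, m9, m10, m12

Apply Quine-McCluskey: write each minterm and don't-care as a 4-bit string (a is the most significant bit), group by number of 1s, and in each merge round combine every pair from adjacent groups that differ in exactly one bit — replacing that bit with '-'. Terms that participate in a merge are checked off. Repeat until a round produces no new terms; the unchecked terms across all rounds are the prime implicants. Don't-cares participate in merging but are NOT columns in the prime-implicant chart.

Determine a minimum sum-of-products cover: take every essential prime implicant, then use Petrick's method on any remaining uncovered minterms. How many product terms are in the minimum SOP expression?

[col 0] 0000*, 0001*, 0011*, 0111*, 1000*, 1001*, 1010*, 1100*, 1111*
[col 1] -000*, -001*, -111, 0-11, 00-1, 000-*, 1-00, 10-0, 100-*
[col 2] -00-
Prime implicants: -00-, -111, 0-11, 00-1, 1-00, 10-0
PI chart (minterm → PIs covering it):
  1 | -00-,00-1
  3 | 0-11,00-1
  7 | -111,0-11
  8 | -00-,1-00,10-0
  15 | -111  (sole → essential)
Essential prime implicants: -111
Petrick residual → -00-, 0-11
Minimum SOP uses 3 PIs: b'c' + bcd + a'cd

3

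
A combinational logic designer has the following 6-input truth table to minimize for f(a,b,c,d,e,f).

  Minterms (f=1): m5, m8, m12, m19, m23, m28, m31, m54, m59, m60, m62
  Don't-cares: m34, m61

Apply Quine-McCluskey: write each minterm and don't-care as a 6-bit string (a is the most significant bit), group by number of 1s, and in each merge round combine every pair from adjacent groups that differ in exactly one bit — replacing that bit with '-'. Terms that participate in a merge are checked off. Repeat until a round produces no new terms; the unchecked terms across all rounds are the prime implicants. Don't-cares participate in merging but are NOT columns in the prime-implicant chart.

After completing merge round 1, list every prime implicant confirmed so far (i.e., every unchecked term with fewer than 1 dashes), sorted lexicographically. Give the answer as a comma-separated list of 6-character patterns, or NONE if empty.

Round 0: 000101 001000✓ 001100✓ 010011✓ 010111✓ 011100✓ 011111✓ 100010 110110✓ 111011 111100✓ 111101✓ 111110✓
Round 1: -11100 0-1100 001-00 01-111 010-11 11-110 1111-0 11110-
PIs = {-11100, 0-1100, 000101, 001-00, 01-111, 010-11, 100010, 11-110, 111011, 1111-0, 11110-}

000101, 100010, 111011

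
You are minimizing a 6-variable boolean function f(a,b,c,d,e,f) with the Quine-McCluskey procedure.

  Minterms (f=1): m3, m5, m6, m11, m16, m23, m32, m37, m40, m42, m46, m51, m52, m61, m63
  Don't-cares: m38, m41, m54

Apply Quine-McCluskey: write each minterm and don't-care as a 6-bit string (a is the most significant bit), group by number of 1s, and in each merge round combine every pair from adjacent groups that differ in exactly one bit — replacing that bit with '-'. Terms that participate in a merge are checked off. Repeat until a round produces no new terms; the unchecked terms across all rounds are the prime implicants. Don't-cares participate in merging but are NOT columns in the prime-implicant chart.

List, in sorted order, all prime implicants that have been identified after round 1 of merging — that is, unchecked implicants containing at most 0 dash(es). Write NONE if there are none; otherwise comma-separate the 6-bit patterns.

Round 0: 000011✓ 000101✓ 000110✓ 001011✓ 010000 010111 100000✓ 100101✓ 100110✓ 101000✓ 101001✓ 101010✓ 101110✓ 110011 110100✓ 110110✓ 111101✓ 111111✓
Round 1: -00101 -00110 00-011 1-0110 10-000 10-110 101-10 1010-0 10100- 1101-0 1111-1
PIs = {-00101, -00110, 00-011, 010000, 010111, 1-0110, 10-000, 10-110, 101-10, 1010-0, 10100-, 110011, 1101-0, 1111-1}

010000, 010111, 110011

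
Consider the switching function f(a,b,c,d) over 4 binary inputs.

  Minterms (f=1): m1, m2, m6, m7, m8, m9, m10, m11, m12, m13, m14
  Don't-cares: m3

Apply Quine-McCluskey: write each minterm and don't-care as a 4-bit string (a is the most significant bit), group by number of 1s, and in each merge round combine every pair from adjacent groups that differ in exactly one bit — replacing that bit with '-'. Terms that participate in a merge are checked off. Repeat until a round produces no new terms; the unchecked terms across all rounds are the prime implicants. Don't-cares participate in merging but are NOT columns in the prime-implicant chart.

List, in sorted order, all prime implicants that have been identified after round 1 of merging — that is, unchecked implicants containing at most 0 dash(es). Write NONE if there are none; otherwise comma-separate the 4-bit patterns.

NONE

size-2^0 implicants → 0001(✓)  0010(✓)  0011(✓)  0110(✓)  0111(✓)  1000(✓)  1001(✓)  1010(✓)  1011(✓)  1100(✓)  1101(✓)  1110(✓)
size-2^1 implicants → -001(✓)  -010(✓)  -011(✓)  -110(✓)  0-10(✓)  0-11(✓)  00-1(✓)  001-(✓)  011-(✓)  1-00(✓)  1-01(✓)  1-10(✓)  10-0(✓)  10-1(✓)  100-(✓)  101-(✓)  11-0(✓)  110-(✓)
size-2^2 implicants → --10  -0-1  -01-  0-1-  1--0  1-0-  10--
Unchecked terms (primes): --10, -0-1, -01-, 0-1-, 1--0, 1-0-, 10--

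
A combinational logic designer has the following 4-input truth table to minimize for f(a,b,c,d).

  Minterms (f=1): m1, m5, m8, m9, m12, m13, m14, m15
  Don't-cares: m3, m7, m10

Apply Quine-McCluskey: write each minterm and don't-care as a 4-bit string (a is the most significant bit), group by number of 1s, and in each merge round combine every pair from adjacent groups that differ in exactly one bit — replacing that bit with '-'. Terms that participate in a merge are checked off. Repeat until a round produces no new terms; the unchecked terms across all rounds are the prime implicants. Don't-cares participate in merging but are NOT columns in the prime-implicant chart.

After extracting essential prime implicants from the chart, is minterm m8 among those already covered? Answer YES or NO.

NO

size-2^0 implicants → 0001(✓)  0011(✓)  0101(✓)  0111(✓)  1000(✓)  1001(✓)  1010(✓)  1100(✓)  1101(✓)  1110(✓)  1111(✓)
size-2^1 implicants → -001(✓)  -101(✓)  -111(✓)  0-01(✓)  0-11(✓)  00-1(✓)  01-1(✓)  1-00(✓)  1-01(✓)  1-10(✓)  10-0(✓)  100-(✓)  11-0(✓)  11-1(✓)  110-(✓)  111-(✓)
size-2^2 implicants → --01  -1-1  0--1  1--0  1-0-  11--
Unchecked terms (primes): --01, -1-1, 0--1, 1--0, 1-0-, 11--
Minterm coverage:
  m1 ⊆ --01,0--1
  m5 ⊆ --01,-1-1,0--1
  m8 ⊆ 1--0,1-0-
  m9 ⊆ --01,1-0-
  m12 ⊆ 1--0,1-0-,11--
  m13 ⊆ --01,-1-1,1-0-,11--
  m14 ⊆ 1--0,11--
  m15 ⊆ -1-1,11--
(no essential prime implicants)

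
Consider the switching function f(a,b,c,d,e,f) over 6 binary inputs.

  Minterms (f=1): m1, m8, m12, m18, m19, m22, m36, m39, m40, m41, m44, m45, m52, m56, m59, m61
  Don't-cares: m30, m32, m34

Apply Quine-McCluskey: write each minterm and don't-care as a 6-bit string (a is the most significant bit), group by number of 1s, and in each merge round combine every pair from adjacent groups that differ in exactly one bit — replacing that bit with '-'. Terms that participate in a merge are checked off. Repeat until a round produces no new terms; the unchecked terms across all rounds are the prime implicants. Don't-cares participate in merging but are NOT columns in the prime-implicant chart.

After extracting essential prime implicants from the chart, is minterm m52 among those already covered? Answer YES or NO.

YES

[col 0] 000001, 001000*, 001100*, 010010*, 010011*, 010110*, 011110*, 100000*, 100010*, 100100*, 100111, 101000*, 101001*, 101100*, 101101*, 110100*, 111000*, 111011, 111101*
[col 1] -01000*, -01100*, 001-00*, 01-110, 010-10, 01001-, 1-0100, 1-1000, 1-1101, 10-000*, 10-100*, 100-00*, 1000-0, 101-00*, 101-01*, 10100-*, 10110-*
[col 2] -01-00, 10--00, 101-0-
Prime implicants: -01-00, 000001, 01-110, 010-10, 01001-, 1-0100, 1-1000, 1-1101, 10--00, 1000-0, 100111, 101-0-, 111011
PI chart (minterm → PIs covering it):
  1 | 000001  (sole → essential)
  8 | -01-00  (sole → essential)
  12 | -01-00  (sole → essential)
  18 | 010-10,01001-
  19 | 01001-  (sole → essential)
  22 | 01-110,010-10
  36 | 1-0100,10--00
  39 | 100111  (sole → essential)
  40 | -01-00,1-1000,10--00,101-0-
  41 | 101-0-  (sole → essential)
  44 | -01-00,10--00,101-0-
  45 | 1-1101,101-0-
  52 | 1-0100  (sole → essential)
  56 | 1-1000  (sole → essential)
  59 | 111011  (sole → essential)
  61 | 1-1101  (sole → essential)
Essential prime implicants: -01-00, 000001, 01001-, 1-0100, 1-1000, 1-1101, 100111, 101-0-, 111011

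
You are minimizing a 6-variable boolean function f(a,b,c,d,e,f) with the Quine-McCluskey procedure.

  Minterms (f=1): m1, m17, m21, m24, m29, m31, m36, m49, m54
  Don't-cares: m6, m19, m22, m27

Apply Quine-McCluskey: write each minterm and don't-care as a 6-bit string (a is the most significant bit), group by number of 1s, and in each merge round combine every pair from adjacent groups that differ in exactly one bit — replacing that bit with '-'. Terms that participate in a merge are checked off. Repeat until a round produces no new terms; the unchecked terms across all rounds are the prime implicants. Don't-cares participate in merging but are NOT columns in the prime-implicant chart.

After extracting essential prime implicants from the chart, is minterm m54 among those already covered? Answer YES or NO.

size-2^0 implicants → 000001(✓)  000110(✓)  010001(✓)  010011(✓)  010101(✓)  010110(✓)  011000  011011(✓)  011101(✓)  011111(✓)  100100  110001(✓)  110110(✓)
size-2^1 implicants → -10001  -10110  0-0001  0-0110  01-011  01-101  010-01  0100-1  011-11  0111-1
Unchecked terms (primes): -10001, -10110, 0-0001, 0-0110, 01-011, 01-101, 010-01, 0100-1, 011-11, 011000, 0111-1, 100100
Minterm coverage:
  m1 ⊆ 0-0001 [E]
  m17 ⊆ -10001,0-0001,010-01,0100-1
  m21 ⊆ 01-101,010-01
  m24 ⊆ 011000 [E]
  m29 ⊆ 01-101,0111-1
  m31 ⊆ 011-11,0111-1
  m36 ⊆ 100100 [E]
  m49 ⊆ -10001 [E]
  m54 ⊆ -10110 [E]
E = {-10001, -10110, 0-0001, 011000, 100100}

YES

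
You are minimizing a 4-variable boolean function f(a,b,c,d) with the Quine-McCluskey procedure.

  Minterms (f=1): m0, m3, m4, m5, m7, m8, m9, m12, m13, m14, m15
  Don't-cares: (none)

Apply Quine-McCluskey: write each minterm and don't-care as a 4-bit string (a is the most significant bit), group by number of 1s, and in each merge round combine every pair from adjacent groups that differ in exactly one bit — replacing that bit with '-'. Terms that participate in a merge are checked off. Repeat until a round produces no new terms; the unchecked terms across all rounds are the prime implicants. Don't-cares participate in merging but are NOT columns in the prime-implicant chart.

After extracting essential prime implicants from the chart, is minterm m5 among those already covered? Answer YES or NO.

NO

[col 0] 0000*, 0011*, 0100*, 0101*, 0111*, 1000*, 1001*, 1100*, 1101*, 1110*, 1111*
[col 1] -000*, -100*, -101*, -111*, 0-00*, 0-11, 01-1*, 010-*, 1-00*, 1-01*, 100-*, 11-0*, 11-1*, 110-*, 111-*
[col 2] --00, -1-1, -10-, 1-0-, 11--
Prime implicants: --00, -1-1, -10-, 0-11, 1-0-, 11--
PI chart (minterm → PIs covering it):
  0 | --00  (sole → essential)
  3 | 0-11  (sole → essential)
  4 | --00,-10-
  5 | -1-1,-10-
  7 | -1-1,0-11
  8 | --00,1-0-
  9 | 1-0-  (sole → essential)
  12 | --00,-10-,1-0-,11--
  13 | -1-1,-10-,1-0-,11--
  14 | 11--  (sole → essential)
  15 | -1-1,11--
Essential prime implicants: --00, 0-11, 1-0-, 11--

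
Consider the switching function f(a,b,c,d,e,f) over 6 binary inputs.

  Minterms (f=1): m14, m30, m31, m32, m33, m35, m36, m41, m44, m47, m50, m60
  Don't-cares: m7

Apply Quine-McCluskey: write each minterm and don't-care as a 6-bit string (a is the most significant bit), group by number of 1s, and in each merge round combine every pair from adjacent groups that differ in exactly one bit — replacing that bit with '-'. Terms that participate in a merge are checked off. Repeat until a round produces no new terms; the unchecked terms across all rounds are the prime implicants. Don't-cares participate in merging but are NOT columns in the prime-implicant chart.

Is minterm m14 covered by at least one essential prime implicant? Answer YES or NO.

size-2^0 implicants → 000111  001110(✓)  011110(✓)  011111(✓)  100000(✓)  100001(✓)  100011(✓)  100100(✓)  101001(✓)  101100(✓)  101111  110010  111100(✓)
size-2^1 implicants → 0-1110  01111-  1-1100  10-001  10-100  100-00  1000-1  10000-
Unchecked terms (primes): 0-1110, 000111, 01111-, 1-1100, 10-001, 10-100, 100-00, 1000-1, 10000-, 101111, 110010
Minterm coverage:
  m14 ⊆ 0-1110 [E]
  m30 ⊆ 0-1110,01111-
  m31 ⊆ 01111- [E]
  m32 ⊆ 100-00,10000-
  m33 ⊆ 10-001,1000-1,10000-
  m35 ⊆ 1000-1 [E]
  m36 ⊆ 10-100,100-00
  m41 ⊆ 10-001 [E]
  m44 ⊆ 1-1100,10-100
  m47 ⊆ 101111 [E]
  m50 ⊆ 110010 [E]
  m60 ⊆ 1-1100 [E]
E = {0-1110, 01111-, 1-1100, 10-001, 1000-1, 101111, 110010}

YES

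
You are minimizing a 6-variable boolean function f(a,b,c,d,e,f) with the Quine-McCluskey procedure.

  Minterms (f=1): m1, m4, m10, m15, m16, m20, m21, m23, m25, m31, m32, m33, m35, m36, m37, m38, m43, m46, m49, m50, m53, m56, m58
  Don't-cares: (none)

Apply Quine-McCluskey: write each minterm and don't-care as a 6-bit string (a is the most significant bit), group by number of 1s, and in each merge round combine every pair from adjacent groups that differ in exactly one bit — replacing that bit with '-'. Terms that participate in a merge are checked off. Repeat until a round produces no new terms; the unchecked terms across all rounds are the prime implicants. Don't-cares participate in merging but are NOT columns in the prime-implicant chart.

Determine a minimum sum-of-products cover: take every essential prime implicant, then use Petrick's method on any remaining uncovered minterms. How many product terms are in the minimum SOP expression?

13

size-2^0 implicants → 000001(✓)  000100(✓)  001010  001111(✓)  010000(✓)  010100(✓)  010101(✓)  010111(✓)  011001  011111(✓)  100000(✓)  100001(✓)  100011(✓)  100100(✓)  100101(✓)  100110(✓)  101011(✓)  101110(✓)  110001(✓)  110010(✓)  110101(✓)  111000(✓)  111010(✓)
size-2^1 implicants → -00001  -00100  -10101  0-0100  0-1111  01-111  010-00  0101-1  01010-  1-0001(✓)  1-0101(✓)  10-011  10-110  100-00(✓)  100-01(✓)  1000-1  10000-(✓)  1001-0  10010-(✓)  11-010  110-01(✓)  1110-0
size-2^2 implicants → 1-0-01  100-0-
Unchecked terms (primes): -00001, -00100, -10101, 0-0100, 0-1111, 001010, 01-111, 010-00, 0101-1, 01010-, 011001, 1-0-01, 10-011, 10-110, 100-0-, 1000-1, 1001-0, 11-010, 1110-0
Minterm coverage:
  m1 ⊆ -00001 [E]
  m4 ⊆ -00100,0-0100
  m10 ⊆ 001010 [E]
  m15 ⊆ 0-1111 [E]
  m16 ⊆ 010-00 [E]
  m20 ⊆ 0-0100,010-00,01010-
  m21 ⊆ -10101,0101-1,01010-
  m23 ⊆ 01-111,0101-1
  m25 ⊆ 011001 [E]
  m31 ⊆ 0-1111,01-111
  m32 ⊆ 100-0- [E]
  m33 ⊆ -00001,1-0-01,100-0-,1000-1
  m35 ⊆ 10-011,1000-1
  m36 ⊆ -00100,100-0-,1001-0
  m37 ⊆ 1-0-01,100-0-
  m38 ⊆ 10-110,1001-0
  m43 ⊆ 10-011 [E]
  m46 ⊆ 10-110 [E]
  m49 ⊆ 1-0-01 [E]
  m50 ⊆ 11-010 [E]
  m53 ⊆ -10101,1-0-01
  m56 ⊆ 1110-0 [E]
  m58 ⊆ 11-010,1110-0
E = {-00001, 0-1111, 001010, 010-00, 011001, 1-0-01, 10-011, 10-110, 100-0-, 11-010, 1110-0}
Petrick residual → -00100, 0101-1
Cover = b'c'd'e'f + b'c'de'f' + a'cdef + a'b'cd'ef' + a'bc'e'f' + a'bc'df + a'bcd'e'f + ac'e'f + ab'd'ef + ab'def' + ab'c'e' + abd'ef' + abcd'f'  |cover|=13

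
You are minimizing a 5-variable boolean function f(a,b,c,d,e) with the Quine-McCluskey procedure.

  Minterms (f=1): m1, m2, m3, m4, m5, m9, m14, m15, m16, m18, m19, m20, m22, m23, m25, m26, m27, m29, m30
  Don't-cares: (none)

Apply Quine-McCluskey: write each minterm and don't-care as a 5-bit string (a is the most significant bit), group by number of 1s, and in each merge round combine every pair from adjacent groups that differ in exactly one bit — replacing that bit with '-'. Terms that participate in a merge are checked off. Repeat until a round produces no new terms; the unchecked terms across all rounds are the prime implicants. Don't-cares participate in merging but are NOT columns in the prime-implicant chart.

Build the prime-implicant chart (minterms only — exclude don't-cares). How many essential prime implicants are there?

5

Round 0: 00001✓ 00010✓ 00011✓ 00100✓ 00101✓ 01001✓ 01110✓ 01111✓ 10000✓ 10010✓ 10011✓ 10100✓ 10110✓ 10111✓ 11001✓ 11010✓ 11011✓ 11101✓ 11110✓
Round 1: -0010✓ -0011✓ -0100 -1001 -1110 0-001 00-01 000-1 0001-✓ 0010- 0111- 1-010✓ 1-011✓ 1-110✓ 10-00✓ 10-10✓ 10-11✓ 100-0✓ 1001-✓ 101-0✓ 1011-✓ 11-01 11-10✓ 110-1 1101-✓
Round 2: -001- 1--10 1-01- 10--0 10-1-
PIs = {-001-, -0100, -1001, -1110, 0-001, 00-01, 000-1, 0010-, 0111-, 1--10, 1-01-, 10--0, 10-1-, 11-01, 110-1}
Coverage chart:
  m1: 0-001,00-01,000-1
  m2: -001- ←essential
  m3: -001-,000-1
  m4: -0100,0010-
  m5: 00-01,0010-
  m9: -1001,0-001
  m14: -1110,0111-
  m15: 0111- ←essential
  m16: 10--0 ←essential
  m18: -001-,1--10,1-01-,10--0,10-1-
  m19: -001-,1-01-,10-1-
  m20: -0100,10--0
  m22: 1--10,10--0,10-1-
  m23: 10-1- ←essential
  m25: -1001,11-01,110-1
  m26: 1--10,1-01-
  m27: 1-01-,110-1
  m29: 11-01 ←essential
  m30: -1110,1--10
Essential: -001-, 0111-, 10--0, 10-1-, 11-01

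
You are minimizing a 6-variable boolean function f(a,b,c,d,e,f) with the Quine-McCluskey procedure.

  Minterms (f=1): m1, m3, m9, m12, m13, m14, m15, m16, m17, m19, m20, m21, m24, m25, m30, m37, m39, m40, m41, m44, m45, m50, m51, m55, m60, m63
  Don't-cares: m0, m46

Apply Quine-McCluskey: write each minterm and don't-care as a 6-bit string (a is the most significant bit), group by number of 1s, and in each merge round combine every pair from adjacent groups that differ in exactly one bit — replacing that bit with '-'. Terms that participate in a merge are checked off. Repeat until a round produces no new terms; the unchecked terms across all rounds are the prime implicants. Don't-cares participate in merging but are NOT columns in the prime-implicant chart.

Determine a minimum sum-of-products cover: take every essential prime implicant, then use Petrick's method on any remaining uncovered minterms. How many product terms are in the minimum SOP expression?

size-2^0 implicants → 000000(✓)  000001(✓)  000011(✓)  001001(✓)  001100(✓)  001101(✓)  001110(✓)  001111(✓)  010000(✓)  010001(✓)  010011(✓)  010100(✓)  010101(✓)  011000(✓)  011001(✓)  011110(✓)  100101(✓)  100111(✓)  101000(✓)  101001(✓)  101100(✓)  101101(✓)  101110(✓)  110010(✓)  110011(✓)  110111(✓)  111100(✓)  111111(✓)
size-2^1 implicants → -01001(✓)  -01100(✓)  -01101(✓)  -01110(✓)  -10011  0-0000(✓)  0-0001(✓)  0-0011(✓)  0-1001(✓)  0-1110  00-001(✓)  0000-1(✓)  00000-(✓)  001-01(✓)  0011-0(✓)  0011-1(✓)  00110-(✓)  00111-(✓)  01-000(✓)  01-001(✓)  010-00(✓)  010-01(✓)  0100-1(✓)  01000-(✓)  01010-(✓)  01100-(✓)  1-0111  1-1100  10-101  1001-1  101-00(✓)  101-01(✓)  10100-(✓)  1011-0(✓)  10110-(✓)  11-111  110-11  11001-
size-2^2 implicants → -01-01  -011-0  -0110-  0--001  0-00-1  0-000-  0011--  01-00-  010-0-  101-0-
Unchecked terms (primes): -01-01, -011-0, -0110-, -10011, 0--001, 0-00-1, 0-000-, 0-1110, 0011--, 01-00-, 010-0-, 1-0111, 1-1100, 10-101, 1001-1, 101-0-, 11-111, 110-11, 11001-
Minterm coverage:
  m1 ⊆ 0--001,0-00-1,0-000-
  m3 ⊆ 0-00-1 [E]
  m9 ⊆ -01-01,0--001
  m12 ⊆ -011-0,-0110-,0011--
  m13 ⊆ -01-01,-0110-,0011--
  m14 ⊆ -011-0,0-1110,0011--
  m15 ⊆ 0011-- [E]
  m16 ⊆ 0-000-,01-00-,010-0-
  m17 ⊆ 0--001,0-00-1,0-000-,01-00-,010-0-
  m19 ⊆ -10011,0-00-1
  m20 ⊆ 010-0- [E]
  m21 ⊆ 010-0- [E]
  m24 ⊆ 01-00- [E]
  m25 ⊆ 0--001,01-00-
  m30 ⊆ 0-1110 [E]
  m37 ⊆ 10-101,1001-1
  m39 ⊆ 1-0111,1001-1
  m40 ⊆ 101-0- [E]
  m41 ⊆ -01-01,101-0-
  m44 ⊆ -011-0,-0110-,1-1100,101-0-
  m45 ⊆ -01-01,-0110-,10-101,101-0-
  m50 ⊆ 11001- [E]
  m51 ⊆ -10011,110-11,11001-
  m55 ⊆ 1-0111,11-111,110-11
  m60 ⊆ 1-1100 [E]
  m63 ⊆ 11-111 [E]
E = {0-00-1, 0-1110, 0011--, 01-00-, 010-0-, 1-1100, 101-0-, 11-111, 11001-}
Petrick residual → -01-01, 1001-1
Cover = b'ce'f + a'c'd'f + a'cdef' + a'b'cd + a'bd'e' + a'bc'e' + acde'f' + ab'c'df + ab'ce' + abdef + abc'd'e  |cover|=11

11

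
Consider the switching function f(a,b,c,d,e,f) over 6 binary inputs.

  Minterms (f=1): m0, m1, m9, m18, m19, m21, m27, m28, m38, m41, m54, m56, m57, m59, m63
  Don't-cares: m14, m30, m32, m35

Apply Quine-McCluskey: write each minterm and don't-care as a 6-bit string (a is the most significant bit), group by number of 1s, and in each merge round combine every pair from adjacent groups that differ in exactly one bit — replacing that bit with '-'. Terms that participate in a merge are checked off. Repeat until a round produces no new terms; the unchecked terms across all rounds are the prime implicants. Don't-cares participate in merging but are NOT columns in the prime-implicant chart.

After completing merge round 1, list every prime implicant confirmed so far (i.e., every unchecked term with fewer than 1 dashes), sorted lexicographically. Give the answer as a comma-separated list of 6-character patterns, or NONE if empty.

[col 0] 000000*, 000001*, 001001*, 001110*, 010010*, 010011*, 010101, 011011*, 011100*, 011110*, 100000*, 100011, 100110*, 101001*, 110110*, 111000*, 111001*, 111011*, 111111*
[col 1] -00000, -01001, -11011, 0-1110, 00-001, 00000-, 01-011, 01001-, 0111-0, 1-0110, 1-1001, 111-11, 1110-1, 11100-
Prime implicants: -00000, -01001, -11011, 0-1110, 00-001, 00000-, 01-011, 01001-, 010101, 0111-0, 1-0110, 1-1001, 100011, 111-11, 1110-1, 11100-

010101, 100011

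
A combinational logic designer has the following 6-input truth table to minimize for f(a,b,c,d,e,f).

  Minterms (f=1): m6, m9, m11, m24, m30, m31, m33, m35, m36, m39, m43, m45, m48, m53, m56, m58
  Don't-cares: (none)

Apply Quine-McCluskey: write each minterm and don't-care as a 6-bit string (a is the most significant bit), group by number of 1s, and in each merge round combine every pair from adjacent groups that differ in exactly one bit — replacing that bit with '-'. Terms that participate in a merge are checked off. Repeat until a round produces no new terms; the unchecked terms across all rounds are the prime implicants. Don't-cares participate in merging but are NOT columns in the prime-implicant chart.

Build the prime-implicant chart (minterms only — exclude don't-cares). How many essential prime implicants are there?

11

[col 0] 000110, 001001*, 001011*, 011000*, 011110*, 011111*, 100001*, 100011*, 100100, 100111*, 101011*, 101101, 110000*, 110101, 111000*, 111010*
[col 1] -01011, -11000, 0010-1, 01111-, 10-011, 100-11, 1000-1, 11-000, 1110-0
Prime implicants: -01011, -11000, 000110, 0010-1, 01111-, 10-011, 100-11, 1000-1, 100100, 101101, 11-000, 110101, 1110-0
PI chart (minterm → PIs covering it):
  6 | 000110  (sole → essential)
  9 | 0010-1  (sole → essential)
  11 | -01011,0010-1
  24 | -11000  (sole → essential)
  30 | 01111-  (sole → essential)
  31 | 01111-  (sole → essential)
  33 | 1000-1  (sole → essential)
  35 | 10-011,100-11,1000-1
  36 | 100100  (sole → essential)
  39 | 100-11  (sole → essential)
  43 | -01011,10-011
  45 | 101101  (sole → essential)
  48 | 11-000  (sole → essential)
  53 | 110101  (sole → essential)
  56 | -11000,11-000,1110-0
  58 | 1110-0  (sole → essential)
Essential prime implicants: -11000, 000110, 0010-1, 01111-, 100-11, 1000-1, 100100, 101101, 11-000, 110101, 1110-0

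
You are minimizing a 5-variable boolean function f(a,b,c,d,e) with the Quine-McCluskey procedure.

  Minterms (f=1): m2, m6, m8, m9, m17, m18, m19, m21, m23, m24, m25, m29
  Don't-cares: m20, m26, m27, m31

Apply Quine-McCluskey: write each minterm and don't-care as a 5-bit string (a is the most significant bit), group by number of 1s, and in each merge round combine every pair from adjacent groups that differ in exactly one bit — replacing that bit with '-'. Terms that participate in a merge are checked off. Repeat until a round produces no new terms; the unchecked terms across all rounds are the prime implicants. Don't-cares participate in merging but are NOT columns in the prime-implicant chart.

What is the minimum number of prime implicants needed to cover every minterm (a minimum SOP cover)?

Round 0: 00010✓ 00110✓ 01000✓ 01001✓ 10001✓ 10010✓ 10011✓ 10100✓ 10101✓ 10111✓ 11000✓ 11001✓ 11010✓ 11011✓ 11101✓ 11111✓
Round 1: -0010 -1000✓ -1001✓ 00-10 0100-✓ 1-001✓ 1-010✓ 1-011✓ 1-101✓ 1-111✓ 10-01✓ 10-11✓ 100-1✓ 1001-✓ 101-1✓ 1010- 11-01✓ 11-11✓ 110-0✓ 110-1✓ 1100-✓ 1101-✓ 111-1✓
Round 2: -100- 1--01✓ 1--11✓ 1-0-1✓ 1-01- 1-1-1✓ 10--1✓ 11--1✓ 110--
Round 3: 1---1
PIs = {-0010, -100-, 00-10, 1---1, 1-01-, 1010-, 110--}
Coverage chart:
  m2: -0010,00-10
  m6: 00-10 ←essential
  m8: -100- ←essential
  m9: -100- ←essential
  m17: 1---1 ←essential
  m18: -0010,1-01-
  m19: 1---1,1-01-
  m21: 1---1,1010-
  m23: 1---1 ←essential
  m24: -100-,110--
  m25: -100-,1---1,110--
  m29: 1---1 ←essential
Essential: -100-, 00-10, 1---1
Petrick residual → -0010
Min cover (4 terms): b'c'de' + bc'd' + a'b'de' + ae

4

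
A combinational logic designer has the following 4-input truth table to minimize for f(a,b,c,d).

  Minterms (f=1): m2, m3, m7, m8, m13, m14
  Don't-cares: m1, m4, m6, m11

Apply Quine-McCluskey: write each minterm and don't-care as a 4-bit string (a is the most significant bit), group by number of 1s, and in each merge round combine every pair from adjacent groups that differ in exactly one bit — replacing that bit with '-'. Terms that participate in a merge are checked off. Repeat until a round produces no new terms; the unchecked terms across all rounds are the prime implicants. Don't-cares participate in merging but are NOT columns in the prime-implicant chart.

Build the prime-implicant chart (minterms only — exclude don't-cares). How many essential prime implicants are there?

4

size-2^0 implicants → 0001(✓)  0010(✓)  0011(✓)  0100(✓)  0110(✓)  0111(✓)  1000  1011(✓)  1101  1110(✓)
size-2^1 implicants → -011  -110  0-10(✓)  0-11(✓)  00-1  001-(✓)  01-0  011-(✓)
size-2^2 implicants → 0-1-
Unchecked terms (primes): -011, -110, 0-1-, 00-1, 01-0, 1000, 1101
Minterm coverage:
  m2 ⊆ 0-1- [E]
  m3 ⊆ -011,0-1-,00-1
  m7 ⊆ 0-1- [E]
  m8 ⊆ 1000 [E]
  m13 ⊆ 1101 [E]
  m14 ⊆ -110 [E]
E = {-110, 0-1-, 1000, 1101}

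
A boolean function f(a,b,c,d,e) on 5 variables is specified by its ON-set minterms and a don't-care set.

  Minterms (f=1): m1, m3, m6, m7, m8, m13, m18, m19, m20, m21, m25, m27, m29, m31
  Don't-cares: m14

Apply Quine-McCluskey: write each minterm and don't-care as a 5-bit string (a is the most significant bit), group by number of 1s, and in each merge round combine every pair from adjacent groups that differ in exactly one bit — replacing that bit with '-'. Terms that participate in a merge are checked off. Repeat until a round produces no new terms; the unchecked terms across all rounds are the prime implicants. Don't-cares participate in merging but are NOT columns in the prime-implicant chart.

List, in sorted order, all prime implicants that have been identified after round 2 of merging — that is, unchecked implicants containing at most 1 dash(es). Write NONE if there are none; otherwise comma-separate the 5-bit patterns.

-0011, -1101, 0-110, 00-11, 000-1, 0011-, 01000, 1-011, 1-101, 1001-, 1010-

size-2^0 implicants → 00001(✓)  00011(✓)  00110(✓)  00111(✓)  01000  01101(✓)  01110(✓)  10010(✓)  10011(✓)  10100(✓)  10101(✓)  11001(✓)  11011(✓)  11101(✓)  11111(✓)
size-2^1 implicants → -0011  -1101  0-110  00-11  000-1  0011-  1-011  1-101  1001-  1010-  11-01(✓)  11-11(✓)  110-1(✓)  111-1(✓)
size-2^2 implicants → 11--1
Unchecked terms (primes): -0011, -1101, 0-110, 00-11, 000-1, 0011-, 01000, 1-011, 1-101, 1001-, 1010-, 11--1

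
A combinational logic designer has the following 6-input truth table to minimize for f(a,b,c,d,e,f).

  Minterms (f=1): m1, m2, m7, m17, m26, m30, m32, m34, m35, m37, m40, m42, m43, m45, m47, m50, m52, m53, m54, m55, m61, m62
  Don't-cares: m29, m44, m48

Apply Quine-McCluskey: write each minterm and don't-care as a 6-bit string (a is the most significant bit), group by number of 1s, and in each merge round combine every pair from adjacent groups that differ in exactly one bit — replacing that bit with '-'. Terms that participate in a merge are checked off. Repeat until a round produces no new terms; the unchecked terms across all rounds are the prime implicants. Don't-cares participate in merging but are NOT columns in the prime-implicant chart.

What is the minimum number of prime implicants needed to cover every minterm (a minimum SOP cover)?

11

Round 0: 000001✓ 000010✓ 000111 010001✓ 011010✓ 011101✓ 011110✓ 100000✓ 100010✓ 100011✓ 100101✓ 101000✓ 101010✓ 101011✓ 101100✓ 101101✓ 101111✓ 110000✓ 110010✓ 110100✓ 110101✓ 110110✓ 110111✓ 111101✓ 111110✓
Round 1: -00010 -11101 -11110 0-0001 011-10 1-0000✓ 1-0010✓ 1-0101✓ 1-1101✓ 10-000✓ 10-010✓ 10-011✓ 10-101✓ 1000-0✓ 10001-✓ 101-00 101-11 1010-0✓ 10101-✓ 1011-1 10110- 11-101✓ 11-110 110-00✓ 110-10✓ 1100-0✓ 1101-0✓ 1101-1✓ 11010-✓ 11011-✓
Round 2: 1--101 1-00-0 10-0-0 10-01- 110--0 1101--
PIs = {-00010, -11101, -11110, 0-0001, 000111, 011-10, 1--101, 1-00-0, 10-0-0, 10-01-, 101-00, 101-11, 1011-1, 10110-, 11-110, 110--0, 1101--}
Coverage chart:
  m1: 0-0001 ←essential
  m2: -00010 ←essential
  m7: 000111 ←essential
  m17: 0-0001 ←essential
  m26: 011-10 ←essential
  m30: -11110,011-10
  m32: 1-00-0,10-0-0
  m34: -00010,1-00-0,10-0-0,10-01-
  m35: 10-01- ←essential
  m37: 1--101 ←essential
  m40: 10-0-0,101-00
  m42: 10-0-0,10-01-
  m43: 10-01-,101-11
  m45: 1--101,1011-1,10110-
  m47: 101-11,1011-1
  m50: 1-00-0,110--0
  m52: 110--0,1101--
  m53: 1--101,1101--
  m54: 11-110,110--0,1101--
  m55: 1101-- ←essential
  m61: -11101,1--101
  m62: -11110,11-110
Essential: -00010, 0-0001, 000111, 011-10, 1--101, 10-01-, 1101--
Petrick residual → -11110, 1-00-0, 10-0-0, 101-11
Min cover (11 terms): b'c'd'ef' + bcdef' + a'c'd'e'f + a'b'c'def + a'bcef' + ade'f + ac'd'f' + ab'd'f' + ab'd'e + ab'cef + abc'd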